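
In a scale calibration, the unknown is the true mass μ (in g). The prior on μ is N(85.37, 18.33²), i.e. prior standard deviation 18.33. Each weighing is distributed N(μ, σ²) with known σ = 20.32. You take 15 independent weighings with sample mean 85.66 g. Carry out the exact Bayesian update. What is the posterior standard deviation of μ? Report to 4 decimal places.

For Normal data with known variance σ², a Normal(μ₀, σ₀²) prior on μ is conjugate. Posterior precision = 1/σ₀² + n/σ²; posterior mean is the precision-weighted average of μ₀ and x̄.
σ₀² = 18.33² = 335.9889, σ² = 20.32² = 412.9024; σ² + n·σ₀² = 412.9024 + 15·335.9889 = 5452.7359.
Posterior precision = 1/σ₀² + n/σ² = 1/335.9889 + 15/412.9024 = (σ² + n·σ₀²)/(σ₀²σ²) = 5452.7359/(335.9889·412.9024); posterior variance σₙ² = σ₀²σ²/(σ² + n·σ₀²) = 335.9889·412.9024/5452.7359 = 25.442388.
Posterior SD = √σₙ² = √(335.9889·412.9024/5452.7359) = 5.0440.

5.0440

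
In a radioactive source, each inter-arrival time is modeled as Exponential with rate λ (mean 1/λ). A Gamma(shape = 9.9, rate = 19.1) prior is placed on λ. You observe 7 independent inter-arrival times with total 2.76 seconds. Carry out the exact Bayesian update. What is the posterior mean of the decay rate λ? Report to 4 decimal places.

0.7731

With a Gamma(shape α, rate β) prior on the exponential rate λ, the posterior after n observations with total T = Σxᵢ is Gamma(α+n, β+T).
Posterior: Gamma(9.9+7, 19.1+2.76) = Gamma(16.9, 21.86).
Posterior mean of λ = α/β = 16.9/21.86 = 0.7731.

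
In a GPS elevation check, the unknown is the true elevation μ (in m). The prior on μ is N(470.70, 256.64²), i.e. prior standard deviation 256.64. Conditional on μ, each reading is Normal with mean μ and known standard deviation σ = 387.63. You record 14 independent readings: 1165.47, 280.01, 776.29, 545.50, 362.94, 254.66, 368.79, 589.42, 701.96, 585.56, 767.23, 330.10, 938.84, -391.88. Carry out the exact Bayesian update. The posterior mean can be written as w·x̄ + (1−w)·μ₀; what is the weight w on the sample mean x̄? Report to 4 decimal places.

0.8599

For Normal data with known variance σ², a Normal(μ₀, σ₀²) prior on μ is conjugate. Posterior precision = 1/σ₀² + n/σ²; posterior mean is the precision-weighted average of μ₀ and x̄.
σ₀² = 256.64² = 65864.0896, σ² = 387.63² = 150257.0169. Prior precision 1/σ₀² = 1/65864.0896; data precision n/σ² = 14/150257.0169.
w = (n/σ²)/(1/σ₀² + n/σ²) = n·σ₀²/(σ² + n·σ₀²) = 14·65864.0896/(150257.0169 + 14·65864.0896) = 922097.2544/1072354.2713 = 0.8599.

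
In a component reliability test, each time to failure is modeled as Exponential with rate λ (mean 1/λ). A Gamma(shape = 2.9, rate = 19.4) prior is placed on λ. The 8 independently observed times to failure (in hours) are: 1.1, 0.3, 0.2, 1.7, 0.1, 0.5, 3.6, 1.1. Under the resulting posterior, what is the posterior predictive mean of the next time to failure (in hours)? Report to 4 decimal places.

2.8283

With a Gamma(shape α, rate β) prior on the exponential rate λ, the posterior after n observations with total T = Σxᵢ is Gamma(α+n, β+T).
Sum of observations T = 8.6 hours; n = 8.
Posterior: Gamma(2.9+8, 19.4+8.6) = Gamma(10.9, 28.0).
The predictive distribution for the next observation is Lomax; its mean is β/(α−1) = 28.0/9.9 = 2.8283.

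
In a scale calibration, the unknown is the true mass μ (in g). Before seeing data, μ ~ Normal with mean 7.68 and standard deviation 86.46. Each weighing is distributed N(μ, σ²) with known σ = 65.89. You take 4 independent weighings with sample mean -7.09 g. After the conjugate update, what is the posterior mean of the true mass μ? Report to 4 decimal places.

-5.2174

For Normal data with known variance σ², a Normal(μ₀, σ₀²) prior on μ is conjugate. Posterior precision = 1/σ₀² + n/σ²; posterior mean is the precision-weighted average of μ₀ and x̄.
n·x̄ = 4·(-7.09) = -28.36.
σ₀² = 86.46² = 7475.3316, σ² = 65.89² = 4341.4921; σ² + n·σ₀² = 4341.4921 + 4·7475.3316 = 34242.8185.
Posterior mean = (μ₀/σ₀² + n·x̄/σ²)/(1/σ₀² + n/σ²) = (σ²·μ₀ + σ₀²·n·x̄)/(σ² + n·σ₀²) = (4341.4921·7.68 + 7475.3316·(-28.36))/34242.8185 = -178657.744848/34242.8185 = -5.2174.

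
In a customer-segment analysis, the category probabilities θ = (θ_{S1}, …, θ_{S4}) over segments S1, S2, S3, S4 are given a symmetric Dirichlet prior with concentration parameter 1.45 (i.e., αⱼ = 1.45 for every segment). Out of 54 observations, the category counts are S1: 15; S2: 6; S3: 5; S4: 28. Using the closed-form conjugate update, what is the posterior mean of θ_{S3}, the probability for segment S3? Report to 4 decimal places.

The Dirichlet prior is conjugate to the Multinomial likelihood: each posterior αⱼ = prior αⱼ + observed count nⱼ.
Posterior concentration: (16.45, 7.45, 6.45, 29.45), total = 59.80.
E[θ_{S3}|data] = α_{S3}/Σα = 6.45/59.80 = 0.1079.

0.1079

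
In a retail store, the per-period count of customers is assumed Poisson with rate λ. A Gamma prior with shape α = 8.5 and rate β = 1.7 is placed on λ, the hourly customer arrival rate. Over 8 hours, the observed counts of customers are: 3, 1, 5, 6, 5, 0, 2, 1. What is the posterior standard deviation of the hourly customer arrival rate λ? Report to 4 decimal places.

With a Gamma(shape α, rate β) prior, the Poisson likelihood is conjugate: the posterior is Gamma(α + ΣXᵢ, β + n).
Sum of counts S = 23 over n = 8 hours.
Posterior: Gamma(α+S, β+n) = Gamma(8.5+23, 1.7+8) = Gamma(31.5, 9.7).
SD = √α/β = √31.5/9.7 = 0.5786.

0.5786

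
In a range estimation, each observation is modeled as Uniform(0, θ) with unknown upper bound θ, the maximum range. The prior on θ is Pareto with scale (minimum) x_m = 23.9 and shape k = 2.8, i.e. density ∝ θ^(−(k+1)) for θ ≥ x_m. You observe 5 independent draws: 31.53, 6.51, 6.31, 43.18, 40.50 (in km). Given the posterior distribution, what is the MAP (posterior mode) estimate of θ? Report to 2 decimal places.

43.18

A Pareto(scale x_m, shape k) prior on the upper bound θ of Uniform(0, θ) is conjugate: posterior is Pareto(max(x_m, max xᵢ), k + n).
Sample maximum = 43.18; prior scale x_m = 23.9 → posterior scale = max = 43.18.
Posterior shape = 2.8 + 5 = 7.8.
The Pareto density is decreasing on [x_m, ∞), so the mode is x_m = 43.18.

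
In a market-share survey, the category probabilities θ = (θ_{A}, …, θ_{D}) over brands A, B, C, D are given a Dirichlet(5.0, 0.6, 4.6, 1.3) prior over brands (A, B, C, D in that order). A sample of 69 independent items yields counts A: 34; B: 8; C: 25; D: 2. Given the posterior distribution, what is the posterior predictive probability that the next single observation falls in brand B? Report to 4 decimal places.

The Dirichlet prior is conjugate to the Multinomial likelihood: each posterior αⱼ = prior αⱼ + observed count nⱼ.
Posterior concentration: (39.0, 8.6, 29.6, 3.3), total = 80.5.
P(next = B | data) = α_{B}/Σα = 0.1068.

0.1068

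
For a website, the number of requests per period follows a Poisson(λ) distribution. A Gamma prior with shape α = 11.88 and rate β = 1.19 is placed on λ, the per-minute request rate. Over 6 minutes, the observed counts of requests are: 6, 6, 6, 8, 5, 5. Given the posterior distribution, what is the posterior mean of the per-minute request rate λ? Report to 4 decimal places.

6.6592

With a Gamma(shape α, rate β) prior, the Poisson likelihood is conjugate: the posterior is Gamma(α + ΣXᵢ, β + n).
Sum of counts S = 36 over n = 6 minutes.
Posterior: Gamma(α+S, β+n) = Gamma(11.88+36, 1.19+6) = Gamma(47.88, 7.19).
Posterior mean = α/β = 47.88/7.19 = 6.6592.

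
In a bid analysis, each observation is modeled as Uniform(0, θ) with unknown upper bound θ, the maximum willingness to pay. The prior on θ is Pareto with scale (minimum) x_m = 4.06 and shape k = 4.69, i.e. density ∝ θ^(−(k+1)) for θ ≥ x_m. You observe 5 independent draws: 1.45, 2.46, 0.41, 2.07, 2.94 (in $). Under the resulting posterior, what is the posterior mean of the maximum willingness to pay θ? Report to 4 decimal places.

A Pareto(scale x_m, shape k) prior on the upper bound θ of Uniform(0, θ) is conjugate: posterior is Pareto(max(x_m, max xᵢ), k + n).
Sample maximum = 2.94; prior scale x_m = 4.06 → posterior scale = max = 4.06.
Posterior shape = 4.69 + 5 = 9.69.
E[θ|data] = k·x_m/(k−1) = 9.69·4.06/8.69 = 4.5272.

4.5272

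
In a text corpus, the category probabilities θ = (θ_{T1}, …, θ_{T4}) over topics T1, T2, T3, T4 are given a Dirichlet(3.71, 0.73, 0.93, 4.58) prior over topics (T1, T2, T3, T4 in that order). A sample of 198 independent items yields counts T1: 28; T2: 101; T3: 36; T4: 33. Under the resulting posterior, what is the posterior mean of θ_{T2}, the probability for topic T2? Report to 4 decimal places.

0.4892

The Dirichlet prior is conjugate to the Multinomial likelihood: each posterior αⱼ = prior αⱼ + observed count nⱼ.
Posterior concentration: (31.71, 101.73, 36.93, 37.58), total = 207.95.
E[θ_{T2}|data] = α_{T2}/Σα = 101.73/207.95 = 0.4892.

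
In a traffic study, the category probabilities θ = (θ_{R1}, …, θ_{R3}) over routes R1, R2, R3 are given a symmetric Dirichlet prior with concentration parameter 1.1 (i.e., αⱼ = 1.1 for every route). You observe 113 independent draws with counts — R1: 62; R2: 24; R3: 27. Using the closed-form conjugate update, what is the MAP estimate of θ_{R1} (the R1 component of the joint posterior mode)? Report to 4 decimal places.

0.5481

The Dirichlet prior is conjugate to the Multinomial likelihood: each posterior αⱼ = prior αⱼ + observed count nⱼ.
Posterior concentration: (63.1, 25.1, 28.1), total = 116.3.
Joint mode component: (α_{R1}−1)/(Σα−K) = 62.1/113.3 = 0.5481.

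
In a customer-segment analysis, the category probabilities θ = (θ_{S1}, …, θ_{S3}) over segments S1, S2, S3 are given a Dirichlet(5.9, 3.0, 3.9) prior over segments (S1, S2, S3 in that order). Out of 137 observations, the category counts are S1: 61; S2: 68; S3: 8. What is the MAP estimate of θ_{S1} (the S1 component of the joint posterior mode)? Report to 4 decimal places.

0.4489

The Dirichlet prior is conjugate to the Multinomial likelihood: each posterior αⱼ = prior αⱼ + observed count nⱼ.
Posterior concentration: (66.9, 71.0, 11.9), total = 149.8.
Joint mode component: (α_{S1}−1)/(Σα−K) = 65.9/146.8 = 0.4489.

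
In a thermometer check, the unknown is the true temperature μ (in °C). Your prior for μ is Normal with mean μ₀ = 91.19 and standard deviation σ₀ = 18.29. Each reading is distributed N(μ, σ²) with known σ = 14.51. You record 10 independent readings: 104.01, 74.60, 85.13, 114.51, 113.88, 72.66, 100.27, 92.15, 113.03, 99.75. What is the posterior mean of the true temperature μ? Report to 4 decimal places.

96.6550

For Normal data with known variance σ², a Normal(μ₀, σ₀²) prior on μ is conjugate. Posterior precision = 1/σ₀² + n/σ²; posterior mean is the precision-weighted average of μ₀ and x̄.
Σxᵢ = 104.01 + 74.60 + 85.13 + 114.51 + 113.88 + 72.66 + 100.27 + 92.15 + 113.03 + 99.75 = 969.99, so n·x̄ = 969.99.
σ₀² = 18.29² = 334.5241, σ² = 14.51² = 210.5401; σ² + n·σ₀² = 210.5401 + 10·334.5241 = 3555.7811.
Posterior mean = (μ₀/σ₀² + n·x̄/σ²)/(1/σ₀² + n/σ²) = (σ²·μ₀ + σ₀²·n·x̄)/(σ² + n·σ₀²) = (210.5401·91.19 + 334.5241·969.99)/3555.7811 = 343684.183478/3555.7811 = 96.6550.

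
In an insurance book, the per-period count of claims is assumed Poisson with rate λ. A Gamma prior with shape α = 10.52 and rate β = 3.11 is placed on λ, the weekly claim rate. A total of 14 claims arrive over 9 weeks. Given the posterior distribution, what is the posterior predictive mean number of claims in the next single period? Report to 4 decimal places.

2.0248

With a Gamma(shape α, rate β) prior, the Poisson likelihood is conjugate: the posterior is Gamma(α + ΣXᵢ, β + n).
Posterior: Gamma(α+S, β+n) = Gamma(10.52+14, 3.11+9) = Gamma(24.52, 12.11).
The predictive distribution for one future period is NegBinom with mean α/β = 2.0248.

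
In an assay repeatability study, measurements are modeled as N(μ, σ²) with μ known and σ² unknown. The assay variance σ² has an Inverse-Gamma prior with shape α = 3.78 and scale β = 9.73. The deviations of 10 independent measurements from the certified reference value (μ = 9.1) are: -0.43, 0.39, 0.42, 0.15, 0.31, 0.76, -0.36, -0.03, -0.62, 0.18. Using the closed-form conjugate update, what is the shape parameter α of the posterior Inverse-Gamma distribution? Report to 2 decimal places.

8.78

With known mean μ and an Inverse-Gamma(α, β) prior on σ², the Normal likelihood is conjugate: posterior is Inv-Gamma(α + n/2, β + Σ(xᵢ−μ)²/2).
Σ(xᵢ−μ)² = (-0.43)² + (0.39)² + (0.42)² + (0.15)² + (0.31)² + (0.76)² + (-0.36)² + (-0.03)² + (-0.62)² + (0.18)² = 1.7569.
Posterior: Inv-Gamma(3.78 + 10/2, 9.73 + 1.7569/2) = Inv-Gamma(8.78, 10.60845).
Posterior α = 8.78.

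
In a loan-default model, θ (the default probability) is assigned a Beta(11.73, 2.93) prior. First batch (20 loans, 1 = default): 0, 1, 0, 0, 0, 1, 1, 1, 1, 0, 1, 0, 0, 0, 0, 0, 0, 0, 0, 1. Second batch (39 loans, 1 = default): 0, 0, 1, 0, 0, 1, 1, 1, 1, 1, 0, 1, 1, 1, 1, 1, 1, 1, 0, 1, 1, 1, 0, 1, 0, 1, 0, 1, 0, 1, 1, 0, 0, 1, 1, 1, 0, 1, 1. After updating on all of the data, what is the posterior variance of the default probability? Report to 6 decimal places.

The Beta prior is conjugate to a Binomial/Bernoulli likelihood; the update adds successes to α and failures to β.
After batch 1: Beta(11.73+7, 2.93+13) = Beta(18.73, 15.93).
After batch 2: Beta(18.73+26, 15.93+13) = Beta(44.73, 28.93).
Var = αβ/((α+β)²(α+β+1)) = 44.73·28.93/(73.66²·74.66) = 0.003194.

0.003194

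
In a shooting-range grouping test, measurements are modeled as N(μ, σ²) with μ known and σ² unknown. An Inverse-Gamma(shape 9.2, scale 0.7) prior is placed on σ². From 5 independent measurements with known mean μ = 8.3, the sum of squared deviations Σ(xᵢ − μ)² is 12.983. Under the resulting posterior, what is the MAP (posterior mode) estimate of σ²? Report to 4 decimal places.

With known mean μ and an Inverse-Gamma(α, β) prior on σ², the Normal likelihood is conjugate: posterior is Inv-Gamma(α + n/2, β + Σ(xᵢ−μ)²/2).
Posterior: Inv-Gamma(9.2 + 5/2, 0.7 + 12.983/2) = Inv-Gamma(11.70, 7.1915).
Mode = β/(α+1) = 7.1915/12.70 = 0.5663.

0.5663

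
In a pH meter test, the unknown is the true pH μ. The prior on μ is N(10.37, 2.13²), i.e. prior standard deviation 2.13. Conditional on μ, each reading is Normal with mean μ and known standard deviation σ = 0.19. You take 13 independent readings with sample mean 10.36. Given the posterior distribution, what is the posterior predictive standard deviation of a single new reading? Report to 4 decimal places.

0.1972

For Normal data with known variance σ², a Normal(μ₀, σ₀²) prior on μ is conjugate. Posterior precision = 1/σ₀² + n/σ²; posterior mean is the precision-weighted average of μ₀ and x̄.
σ₀² = 2.13² = 4.5369, σ² = 0.19² = 0.0361; σ² + n·σ₀² = 0.0361 + 13·4.5369 = 59.0158.
Posterior precision = 1/σ₀² + n/σ² = 1/4.5369 + 13/0.0361 = (σ² + n·σ₀²)/(σ₀²σ²) = 59.0158/(4.5369·0.0361); posterior variance σₙ² = σ₀²σ²/(σ² + n·σ₀²) = 4.5369·0.0361/59.0158 = 0.002775.
Predictive variance for one new observation = σₙ² + σ² = 4.5369·0.0361/59.0158 + 0.0361 = σ²·(σ₀² + 59.0158)/59.0158 = 0.0361·63.5527/59.0158 = 0.038875; SD = √(0.0361·63.5527/59.0158) = 0.1972.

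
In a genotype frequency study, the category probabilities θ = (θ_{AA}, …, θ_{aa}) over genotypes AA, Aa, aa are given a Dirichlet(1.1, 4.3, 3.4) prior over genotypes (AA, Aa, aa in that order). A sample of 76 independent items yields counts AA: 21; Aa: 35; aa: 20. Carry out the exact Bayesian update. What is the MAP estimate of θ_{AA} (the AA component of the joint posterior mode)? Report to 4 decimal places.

0.2579

The Dirichlet prior is conjugate to the Multinomial likelihood: each posterior αⱼ = prior αⱼ + observed count nⱼ.
Posterior concentration: (22.1, 39.3, 23.4), total = 84.8.
Joint mode component: (α_{AA}−1)/(Σα−K) = 21.1/81.8 = 0.2579.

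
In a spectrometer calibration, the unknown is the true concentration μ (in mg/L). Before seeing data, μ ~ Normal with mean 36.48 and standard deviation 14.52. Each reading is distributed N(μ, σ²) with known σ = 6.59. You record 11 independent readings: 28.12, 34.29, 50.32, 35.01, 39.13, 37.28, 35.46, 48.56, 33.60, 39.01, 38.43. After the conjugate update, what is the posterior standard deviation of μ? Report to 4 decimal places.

1.9686

For Normal data with known variance σ², a Normal(μ₀, σ₀²) prior on μ is conjugate. Posterior precision = 1/σ₀² + n/σ²; posterior mean is the precision-weighted average of μ₀ and x̄.
σ₀² = 14.52² = 210.8304, σ² = 6.59² = 43.4281; σ² + n·σ₀² = 43.4281 + 11·210.8304 = 2362.5625.
Posterior precision = 1/σ₀² + n/σ² = 1/210.8304 + 11/43.4281 = (σ² + n·σ₀²)/(σ₀²σ²) = 2362.5625/(210.8304·43.4281); posterior variance σₙ² = σ₀²σ²/(σ² + n·σ₀²) = 210.8304·43.4281/2362.5625 = 3.875438.
Posterior SD = √σₙ² = √(210.8304·43.4281/2362.5625) = 1.9686.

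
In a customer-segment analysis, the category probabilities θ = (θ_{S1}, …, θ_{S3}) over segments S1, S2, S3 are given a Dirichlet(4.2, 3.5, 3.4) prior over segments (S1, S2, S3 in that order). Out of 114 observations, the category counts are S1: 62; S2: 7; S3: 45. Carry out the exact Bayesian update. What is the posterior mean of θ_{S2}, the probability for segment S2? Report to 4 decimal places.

The Dirichlet prior is conjugate to the Multinomial likelihood: each posterior αⱼ = prior αⱼ + observed count nⱼ.
Posterior concentration: (66.2, 10.5, 48.4), total = 125.1.
E[θ_{S2}|data] = α_{S2}/Σα = 10.5/125.1 = 0.0839.

0.0839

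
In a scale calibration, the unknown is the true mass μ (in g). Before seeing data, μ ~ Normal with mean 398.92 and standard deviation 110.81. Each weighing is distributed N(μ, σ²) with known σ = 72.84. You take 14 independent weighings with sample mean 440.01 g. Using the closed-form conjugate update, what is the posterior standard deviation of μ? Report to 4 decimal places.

19.1737

For Normal data with known variance σ², a Normal(μ₀, σ₀²) prior on μ is conjugate. Posterior precision = 1/σ₀² + n/σ²; posterior mean is the precision-weighted average of μ₀ and x̄.
σ₀² = 110.81² = 12278.8561, σ² = 72.84² = 5305.6656; σ² + n·σ₀² = 5305.6656 + 14·12278.8561 = 177209.651.
Posterior precision = 1/σ₀² + n/σ² = 1/12278.8561 + 14/5305.6656 = (σ² + n·σ₀²)/(σ₀²σ²) = 177209.651/(12278.8561·5305.6656); posterior variance σₙ² = σ₀²σ²/(σ² + n·σ₀²) = 12278.8561·5305.6656/177209.651 = 367.629551.
Posterior SD = √σₙ² = √(12278.8561·5305.6656/177209.651) = 19.1737.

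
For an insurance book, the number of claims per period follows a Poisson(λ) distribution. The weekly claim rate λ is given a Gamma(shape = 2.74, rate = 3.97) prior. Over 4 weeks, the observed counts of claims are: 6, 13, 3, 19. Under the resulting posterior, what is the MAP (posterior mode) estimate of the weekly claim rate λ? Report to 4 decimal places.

5.3626

With a Gamma(shape α, rate β) prior, the Poisson likelihood is conjugate: the posterior is Gamma(α + ΣXᵢ, β + n).
Sum of counts S = 41 over n = 4 weeks.
Posterior: Gamma(α+S, β+n) = Gamma(2.74+41, 3.97+4) = Gamma(43.74, 7.97).
Mode of Gamma(α,β) for α≥1 is (α−1)/β = 42.74/7.97 = 5.3626.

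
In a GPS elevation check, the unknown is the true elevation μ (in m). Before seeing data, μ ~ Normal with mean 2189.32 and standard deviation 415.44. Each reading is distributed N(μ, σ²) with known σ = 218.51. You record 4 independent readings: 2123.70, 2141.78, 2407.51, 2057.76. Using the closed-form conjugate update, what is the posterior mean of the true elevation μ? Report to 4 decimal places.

For Normal data with known variance σ², a Normal(μ₀, σ₀²) prior on μ is conjugate. Posterior precision = 1/σ₀² + n/σ²; posterior mean is the precision-weighted average of μ₀ and x̄.
Σxᵢ = 2123.70 + 2141.78 + 2407.51 + 2057.76 = 8730.75, so n·x̄ = 8730.75.
σ₀² = 415.44² = 172590.3936, σ² = 218.51² = 47746.6201; σ² + n·σ₀² = 47746.6201 + 4·172590.3936 = 738108.1945.
Posterior mean = (μ₀/σ₀² + n·x̄/σ²)/(1/σ₀² + n/σ²) = (σ²·μ₀ + σ₀²·n·x̄)/(σ² + n·σ₀²) = (47746.6201·2189.32 + 172590.3936·8730.75)/738108.1945 = 1611376209.240532/738108.1945 = 2183.1165.

2183.1165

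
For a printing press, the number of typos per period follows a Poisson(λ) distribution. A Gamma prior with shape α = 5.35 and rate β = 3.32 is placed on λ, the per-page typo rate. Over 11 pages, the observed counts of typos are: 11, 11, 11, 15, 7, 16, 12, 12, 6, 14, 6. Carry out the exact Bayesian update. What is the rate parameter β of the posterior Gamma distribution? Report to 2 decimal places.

14.32

With a Gamma(shape α, rate β) prior, the Poisson likelihood is conjugate: the posterior is Gamma(α + ΣXᵢ, β + n).
Sum of counts S = 121 over n = 11 pages.
Posterior: Gamma(α+S, β+n) = Gamma(5.35+121, 3.32+11) = Gamma(126.35, 14.32).
Posterior β = 14.32.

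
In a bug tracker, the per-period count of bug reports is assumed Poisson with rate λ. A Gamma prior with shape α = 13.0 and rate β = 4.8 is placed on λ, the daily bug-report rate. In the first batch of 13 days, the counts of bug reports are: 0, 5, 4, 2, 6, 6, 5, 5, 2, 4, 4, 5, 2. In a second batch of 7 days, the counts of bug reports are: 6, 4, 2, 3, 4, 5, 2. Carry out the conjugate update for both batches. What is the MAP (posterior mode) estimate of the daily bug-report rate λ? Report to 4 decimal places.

With a Gamma(shape α, rate β) prior, the Poisson likelihood is conjugate: the posterior is Gamma(α + ΣXᵢ, β + n).
Batch 1: sum of counts S = 50 over n = 13 days.
After batch 1: Gamma(α+S, β+n) = Gamma(13.0+50, 4.8+13) = Gamma(63.0, 17.8).
Batch 2: sum of counts S = 26 over n = 7 days.
After batch 2: Gamma(α+S, β+n) = Gamma(63.0+26, 17.8+7) = Gamma(89.0, 24.8).
Mode of Gamma(α,β) for α≥1 is (α−1)/β = 88.0/24.8 = 3.5484.

3.5484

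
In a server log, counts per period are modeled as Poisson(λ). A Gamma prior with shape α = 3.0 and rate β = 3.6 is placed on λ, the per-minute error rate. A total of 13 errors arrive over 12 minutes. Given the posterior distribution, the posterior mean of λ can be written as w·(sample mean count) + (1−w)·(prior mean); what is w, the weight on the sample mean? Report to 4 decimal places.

With a Gamma(shape α, rate β) prior, the Poisson likelihood is conjugate: the posterior is Gamma(α + ΣXᵢ, β + n).
Posterior mean = (α₀+S)/(β₀+n) = [n/(β₀+n)]·(S/n) + [β₀/(β₀+n)]·(α₀/β₀), so only n and β₀ enter the weight.
Weight on data w = n/(β₀+n) = 12/(3.6+12) = 12/15.6 = 0.7692.

0.7692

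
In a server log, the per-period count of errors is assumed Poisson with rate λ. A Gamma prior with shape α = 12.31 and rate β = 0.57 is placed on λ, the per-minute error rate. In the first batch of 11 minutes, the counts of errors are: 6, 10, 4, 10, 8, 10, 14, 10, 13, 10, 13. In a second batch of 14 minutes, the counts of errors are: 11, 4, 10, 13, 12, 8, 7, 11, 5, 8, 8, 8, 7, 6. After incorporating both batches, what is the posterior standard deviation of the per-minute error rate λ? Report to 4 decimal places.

0.6037

With a Gamma(shape α, rate β) prior, the Poisson likelihood is conjugate: the posterior is Gamma(α + ΣXᵢ, β + n).
Batch 1: sum of counts S = 108 over n = 11 minutes.
After batch 1: Gamma(α+S, β+n) = Gamma(12.31+108, 0.57+11) = Gamma(120.31, 11.57).
Batch 2: sum of counts S = 118 over n = 14 minutes.
After batch 2: Gamma(α+S, β+n) = Gamma(120.31+118, 11.57+14) = Gamma(238.31, 25.57).
SD = √α/β = √238.31/25.57 = 0.6037.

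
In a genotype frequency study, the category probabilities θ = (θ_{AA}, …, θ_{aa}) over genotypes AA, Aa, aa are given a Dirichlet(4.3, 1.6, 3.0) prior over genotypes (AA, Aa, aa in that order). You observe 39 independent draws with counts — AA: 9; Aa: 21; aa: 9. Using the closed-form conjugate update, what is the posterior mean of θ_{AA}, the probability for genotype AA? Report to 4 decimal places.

The Dirichlet prior is conjugate to the Multinomial likelihood: each posterior αⱼ = prior αⱼ + observed count nⱼ.
Posterior concentration: (13.3, 22.6, 12.0), total = 47.9.
E[θ_{AA}|data] = α_{AA}/Σα = 13.3/47.9 = 0.2777.

0.2777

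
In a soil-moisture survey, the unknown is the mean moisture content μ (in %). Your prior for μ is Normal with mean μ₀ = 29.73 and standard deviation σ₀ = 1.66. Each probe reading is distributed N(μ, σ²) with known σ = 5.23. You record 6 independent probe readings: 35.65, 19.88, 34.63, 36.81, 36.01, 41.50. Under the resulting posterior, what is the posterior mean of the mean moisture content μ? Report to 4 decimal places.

For Normal data with known variance σ², a Normal(μ₀, σ₀²) prior on μ is conjugate. Posterior precision = 1/σ₀² + n/σ²; posterior mean is the precision-weighted average of μ₀ and x̄.
Σxᵢ = 35.65 + 19.88 + 34.63 + 36.81 + 36.01 + 41.50 = 204.48, so n·x̄ = 204.48.
σ₀² = 1.66² = 2.7556, σ² = 5.23² = 27.3529; σ² + n·σ₀² = 27.3529 + 6·2.7556 = 43.8865.
Posterior mean = (μ₀/σ₀² + n·x̄/σ²)/(1/σ₀² + n/σ²) = (σ²·μ₀ + σ₀²·n·x̄)/(σ² + n·σ₀²) = (27.3529·29.73 + 2.7556·204.48)/43.8865 = 1376.666805/43.8865 = 31.3688.

31.3688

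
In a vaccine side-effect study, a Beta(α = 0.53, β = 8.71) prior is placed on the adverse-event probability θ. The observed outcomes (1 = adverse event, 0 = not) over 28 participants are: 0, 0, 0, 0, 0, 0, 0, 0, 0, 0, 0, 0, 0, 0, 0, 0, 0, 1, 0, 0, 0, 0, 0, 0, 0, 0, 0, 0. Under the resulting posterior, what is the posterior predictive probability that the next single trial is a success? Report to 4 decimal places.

0.0411

The Beta prior is conjugate to a Binomial/Bernoulli likelihood; the update adds successes to α and failures to β.
Posterior: Beta(α+k, β+n−k) = Beta(0.53+1, 8.71+27) = Beta(1.53, 35.71).
For a single future Bernoulli trial, P(success | data) = α/(α+β) = 0.0411.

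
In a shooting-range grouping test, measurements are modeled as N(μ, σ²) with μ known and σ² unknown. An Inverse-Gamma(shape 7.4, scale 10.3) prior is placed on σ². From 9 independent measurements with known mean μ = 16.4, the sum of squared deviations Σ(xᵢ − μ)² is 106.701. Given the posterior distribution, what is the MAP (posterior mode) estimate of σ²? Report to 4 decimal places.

4.9341

With known mean μ and an Inverse-Gamma(α, β) prior on σ², the Normal likelihood is conjugate: posterior is Inv-Gamma(α + n/2, β + Σ(xᵢ−μ)²/2).
Posterior: Inv-Gamma(7.4 + 9/2, 10.3 + 106.701/2) = Inv-Gamma(11.90, 63.6505).
Mode = β/(α+1) = 63.6505/12.90 = 4.9341.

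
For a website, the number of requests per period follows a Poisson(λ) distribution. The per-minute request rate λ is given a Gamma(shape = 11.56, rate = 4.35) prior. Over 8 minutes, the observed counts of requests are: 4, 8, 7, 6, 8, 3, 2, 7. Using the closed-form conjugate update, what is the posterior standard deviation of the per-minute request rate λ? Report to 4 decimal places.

0.6090

With a Gamma(shape α, rate β) prior, the Poisson likelihood is conjugate: the posterior is Gamma(α + ΣXᵢ, β + n).
Sum of counts S = 45 over n = 8 minutes.
Posterior: Gamma(α+S, β+n) = Gamma(11.56+45, 4.35+8) = Gamma(56.56, 12.35).
SD = √α/β = √56.56/12.35 = 0.6090.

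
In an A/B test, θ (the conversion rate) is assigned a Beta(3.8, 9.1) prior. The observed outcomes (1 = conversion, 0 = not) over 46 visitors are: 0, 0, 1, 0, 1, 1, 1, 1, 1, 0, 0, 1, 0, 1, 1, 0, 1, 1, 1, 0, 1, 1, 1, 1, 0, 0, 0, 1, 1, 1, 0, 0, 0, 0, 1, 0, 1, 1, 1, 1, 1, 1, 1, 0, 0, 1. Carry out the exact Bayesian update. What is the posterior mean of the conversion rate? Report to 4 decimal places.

The Beta prior is conjugate to a Binomial/Bernoulli likelihood; the update adds successes to α and failures to β.
Posterior: Beta(α+k, β+n−k) = Beta(3.8+28, 9.1+18) = Beta(31.8, 27.1).
Posterior mean = α/(α+β) = 31.8/58.9 = 0.5399.

0.5399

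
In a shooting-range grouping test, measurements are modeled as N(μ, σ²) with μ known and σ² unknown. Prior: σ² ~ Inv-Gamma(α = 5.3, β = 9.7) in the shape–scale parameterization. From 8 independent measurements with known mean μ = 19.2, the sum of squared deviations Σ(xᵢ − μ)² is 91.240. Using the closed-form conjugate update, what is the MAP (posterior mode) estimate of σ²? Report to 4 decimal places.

With known mean μ and an Inverse-Gamma(α, β) prior on σ², the Normal likelihood is conjugate: posterior is Inv-Gamma(α + n/2, β + Σ(xᵢ−μ)²/2).
Posterior: Inv-Gamma(5.3 + 8/2, 9.7 + 91.240/2) = Inv-Gamma(9.30, 55.3200).
Mode = β/(α+1) = 55.3200/10.30 = 5.3709.

5.3709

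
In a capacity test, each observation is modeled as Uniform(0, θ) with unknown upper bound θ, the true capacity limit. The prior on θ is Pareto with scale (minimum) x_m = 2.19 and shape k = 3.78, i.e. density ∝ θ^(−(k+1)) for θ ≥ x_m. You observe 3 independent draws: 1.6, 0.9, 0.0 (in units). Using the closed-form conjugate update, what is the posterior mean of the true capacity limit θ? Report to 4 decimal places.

A Pareto(scale x_m, shape k) prior on the upper bound θ of Uniform(0, θ) is conjugate: posterior is Pareto(max(x_m, max xᵢ), k + n).
Sample maximum = 1.6; prior scale x_m = 2.19 → posterior scale = max = 2.19.
Posterior shape = 3.78 + 3 = 6.78.
E[θ|data] = k·x_m/(k−1) = 6.78·2.19/5.78 = 2.5689.

2.5689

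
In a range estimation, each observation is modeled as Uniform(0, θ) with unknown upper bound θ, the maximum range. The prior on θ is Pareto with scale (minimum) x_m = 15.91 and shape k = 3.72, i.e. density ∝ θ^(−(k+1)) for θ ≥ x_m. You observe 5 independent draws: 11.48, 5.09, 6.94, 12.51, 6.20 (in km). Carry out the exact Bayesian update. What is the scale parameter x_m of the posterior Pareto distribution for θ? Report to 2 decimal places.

A Pareto(scale x_m, shape k) prior on the upper bound θ of Uniform(0, θ) is conjugate: posterior is Pareto(max(x_m, max xᵢ), k + n).
Sample maximum = 12.51; prior scale x_m = 15.91 → posterior scale = max = 15.91.
Posterior shape = 3.72 + 5 = 8.72.
Posterior scale x_m = 15.91.

15.91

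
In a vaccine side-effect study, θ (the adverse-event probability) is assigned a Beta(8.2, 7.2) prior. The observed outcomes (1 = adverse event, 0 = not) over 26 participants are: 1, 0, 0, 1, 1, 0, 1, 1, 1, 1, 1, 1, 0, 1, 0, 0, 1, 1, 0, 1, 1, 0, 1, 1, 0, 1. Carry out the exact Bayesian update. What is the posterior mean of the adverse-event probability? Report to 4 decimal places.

0.6087

The Beta prior is conjugate to a Binomial/Bernoulli likelihood; the update adds successes to α and failures to β.
Posterior: Beta(α+k, β+n−k) = Beta(8.2+17, 7.2+9) = Beta(25.2, 16.2).
Posterior mean = α/(α+β) = 25.2/41.4 = 0.6087.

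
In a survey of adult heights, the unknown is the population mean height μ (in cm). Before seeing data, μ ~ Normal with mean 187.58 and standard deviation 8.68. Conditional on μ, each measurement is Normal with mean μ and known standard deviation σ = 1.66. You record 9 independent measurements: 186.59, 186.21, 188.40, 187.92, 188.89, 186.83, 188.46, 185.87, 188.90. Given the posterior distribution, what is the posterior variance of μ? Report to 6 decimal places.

For Normal data with known variance σ², a Normal(μ₀, σ₀²) prior on μ is conjugate. Posterior precision = 1/σ₀² + n/σ²; posterior mean is the precision-weighted average of μ₀ and x̄.
σ₀² = 8.68² = 75.3424, σ² = 1.66² = 2.7556; σ² + n·σ₀² = 2.7556 + 9·75.3424 = 680.8372.
Posterior precision = 1/σ₀² + n/σ² = 1/75.3424 + 9/2.7556 = (σ² + n·σ₀²)/(σ₀²σ²) = 680.8372/(75.3424·2.7556); posterior variance σₙ² = σ₀²σ²/(σ² + n·σ₀²) = 75.3424·2.7556/680.8372 = 0.304939.

0.304939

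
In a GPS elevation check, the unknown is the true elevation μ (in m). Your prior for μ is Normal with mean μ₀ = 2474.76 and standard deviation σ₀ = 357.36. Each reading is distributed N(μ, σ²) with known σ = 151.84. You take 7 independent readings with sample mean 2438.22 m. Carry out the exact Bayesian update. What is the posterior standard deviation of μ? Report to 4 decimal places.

For Normal data with known variance σ², a Normal(μ₀, σ₀²) prior on μ is conjugate. Posterior precision = 1/σ₀² + n/σ²; posterior mean is the precision-weighted average of μ₀ and x̄.
σ₀² = 357.36² = 127706.1696, σ² = 151.84² = 23055.3856; σ² + n·σ₀² = 23055.3856 + 7·127706.1696 = 916998.5728.
Posterior precision = 1/σ₀² + n/σ² = 1/127706.1696 + 7/23055.3856 = (σ² + n·σ₀²)/(σ₀²σ²) = 916998.5728/(127706.1696·23055.3856); posterior variance σₙ² = σ₀²σ²/(σ² + n·σ₀²) = 127706.1696·23055.3856/916998.5728 = 3210.817411.
Posterior SD = √σₙ² = √(127706.1696·23055.3856/916998.5728) = 56.6641.

56.6641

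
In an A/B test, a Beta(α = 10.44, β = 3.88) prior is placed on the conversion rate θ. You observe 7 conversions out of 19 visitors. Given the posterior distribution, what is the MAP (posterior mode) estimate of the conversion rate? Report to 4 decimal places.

0.5249

The Beta prior is conjugate to a Binomial/Bernoulli likelihood; the update adds successes to α and failures to β.
Posterior: Beta(α+k, β+n−k) = Beta(10.44+7, 3.88+12) = Beta(17.44, 15.88).
Mode of Beta(a,b) for a,b>1 is (a−1)/(a+b−2) = 16.44/31.32 = 0.5249.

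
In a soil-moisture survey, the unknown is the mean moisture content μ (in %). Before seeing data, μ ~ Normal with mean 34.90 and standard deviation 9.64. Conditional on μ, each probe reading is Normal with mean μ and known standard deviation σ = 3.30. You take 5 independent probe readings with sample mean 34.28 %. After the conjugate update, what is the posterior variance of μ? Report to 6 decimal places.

For Normal data with known variance σ², a Normal(μ₀, σ₀²) prior on μ is conjugate. Posterior precision = 1/σ₀² + n/σ²; posterior mean is the precision-weighted average of μ₀ and x̄.
σ₀² = 9.64² = 92.9296, σ² = 3.30² = 10.89; σ² + n·σ₀² = 10.89 + 5·92.9296 = 475.538.
Posterior precision = 1/σ₀² + n/σ² = 1/92.9296 + 5/10.89 = (σ² + n·σ₀²)/(σ₀²σ²) = 475.538/(92.9296·10.89); posterior variance σₙ² = σ₀²σ²/(σ² + n·σ₀²) = 92.9296·10.89/475.538 = 2.128123.

2.128123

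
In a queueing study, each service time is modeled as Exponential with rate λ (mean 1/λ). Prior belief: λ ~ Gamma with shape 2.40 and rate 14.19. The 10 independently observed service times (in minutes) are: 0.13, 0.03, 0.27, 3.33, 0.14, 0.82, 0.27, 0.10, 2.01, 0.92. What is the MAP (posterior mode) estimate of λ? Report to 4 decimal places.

0.5133

With a Gamma(shape α, rate β) prior on the exponential rate λ, the posterior after n observations with total T = Σxᵢ is Gamma(α+n, β+T).
Sum of observations T = 8.02 minutes; n = 10.
Posterior: Gamma(2.40+10, 14.19+8.02) = Gamma(12.40, 22.21).
Mode = (α−1)/β = 0.5133.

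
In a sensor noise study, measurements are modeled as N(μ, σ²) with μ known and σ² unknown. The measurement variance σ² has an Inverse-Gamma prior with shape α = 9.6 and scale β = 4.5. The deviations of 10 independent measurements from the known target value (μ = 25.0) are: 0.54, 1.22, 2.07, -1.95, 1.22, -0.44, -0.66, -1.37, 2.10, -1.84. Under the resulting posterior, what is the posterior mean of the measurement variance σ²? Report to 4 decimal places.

1.1271

With known mean μ and an Inverse-Gamma(α, β) prior on σ², the Normal likelihood is conjugate: posterior is Inv-Gamma(α + n/2, β + Σ(xᵢ−μ)²/2).
Σ(xᵢ−μ)² = (0.54)² + (1.22)² + (2.07)² + (-1.95)² + (1.22)² + (-0.44)² + (-0.66)² + (-1.37)² + (2.10)² + (-1.84)² = 21.6575.
Posterior: Inv-Gamma(9.6 + 10/2, 4.5 + 21.6575/2) = Inv-Gamma(14.60, 15.32875).
E[σ²|data] = β/(α−1) = 15.32875/13.60 = 1.1271.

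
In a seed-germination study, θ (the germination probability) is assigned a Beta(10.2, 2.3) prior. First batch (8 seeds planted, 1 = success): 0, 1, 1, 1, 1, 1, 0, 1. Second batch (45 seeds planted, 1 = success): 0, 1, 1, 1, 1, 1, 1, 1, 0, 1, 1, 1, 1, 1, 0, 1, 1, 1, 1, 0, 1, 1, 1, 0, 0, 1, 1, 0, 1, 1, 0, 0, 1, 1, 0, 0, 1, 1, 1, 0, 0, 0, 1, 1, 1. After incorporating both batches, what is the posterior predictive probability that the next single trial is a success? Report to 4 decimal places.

0.7206

The Beta prior is conjugate to a Binomial/Bernoulli likelihood; the update adds successes to α and failures to β.
After batch 1: Beta(10.2+6, 2.3+2) = Beta(16.2, 4.3).
After batch 2: Beta(16.2+31, 4.3+14) = Beta(47.2, 18.3).
For a single future Bernoulli trial, P(success | data) = α/(α+β) = 0.7206.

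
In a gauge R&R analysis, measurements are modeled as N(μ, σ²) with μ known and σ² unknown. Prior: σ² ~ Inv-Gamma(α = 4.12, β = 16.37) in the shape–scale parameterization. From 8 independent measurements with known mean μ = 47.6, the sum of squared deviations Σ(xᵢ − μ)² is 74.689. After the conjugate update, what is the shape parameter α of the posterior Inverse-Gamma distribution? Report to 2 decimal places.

With known mean μ and an Inverse-Gamma(α, β) prior on σ², the Normal likelihood is conjugate: posterior is Inv-Gamma(α + n/2, β + Σ(xᵢ−μ)²/2).
Posterior: Inv-Gamma(4.12 + 8/2, 16.37 + 74.689/2) = Inv-Gamma(8.12, 53.7145).
Posterior α = 8.12.

8.12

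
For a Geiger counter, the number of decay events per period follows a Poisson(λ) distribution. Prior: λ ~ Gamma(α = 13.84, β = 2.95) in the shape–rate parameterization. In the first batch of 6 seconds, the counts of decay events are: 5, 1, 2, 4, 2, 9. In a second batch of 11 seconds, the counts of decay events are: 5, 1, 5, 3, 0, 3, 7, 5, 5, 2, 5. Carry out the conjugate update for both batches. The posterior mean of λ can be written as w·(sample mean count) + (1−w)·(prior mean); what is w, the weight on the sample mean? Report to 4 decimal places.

0.8521

With a Gamma(shape α, rate β) prior, the Poisson likelihood is conjugate: the posterior is Gamma(α + ΣXᵢ, β + n).
Total number of seconds: n = 6 + 11 = 17.
Posterior mean = (α₀+S)/(β₀+n) = [n/(β₀+n)]·(S/n) + [β₀/(β₀+n)]·(α₀/β₀), so only n and β₀ enter the weight.
Weight on data w = n/(β₀+n) = 17/(2.95+17) = 17/19.95 = 0.8521.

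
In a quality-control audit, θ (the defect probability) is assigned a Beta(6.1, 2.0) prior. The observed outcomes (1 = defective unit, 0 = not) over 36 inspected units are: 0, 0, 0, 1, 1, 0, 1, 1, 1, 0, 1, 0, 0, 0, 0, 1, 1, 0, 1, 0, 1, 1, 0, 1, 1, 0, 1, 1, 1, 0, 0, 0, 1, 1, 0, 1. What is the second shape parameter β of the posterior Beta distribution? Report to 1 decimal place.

19.0

The Beta prior is conjugate to a Binomial/Bernoulli likelihood; the update adds successes to α and failures to β.
Posterior: Beta(α+k, β+n−k) = Beta(6.1+19, 2.0+17) = Beta(25.1, 19.0).
Posterior β = 19.0.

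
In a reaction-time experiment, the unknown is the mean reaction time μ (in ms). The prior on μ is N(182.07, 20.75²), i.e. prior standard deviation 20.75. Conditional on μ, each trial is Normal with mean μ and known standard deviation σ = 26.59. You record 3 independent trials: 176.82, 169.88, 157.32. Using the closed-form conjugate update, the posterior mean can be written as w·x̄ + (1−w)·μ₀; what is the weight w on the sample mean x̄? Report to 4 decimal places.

0.6463

For Normal data with known variance σ², a Normal(μ₀, σ₀²) prior on μ is conjugate. Posterior precision = 1/σ₀² + n/σ²; posterior mean is the precision-weighted average of μ₀ and x̄.
σ₀² = 20.75² = 430.5625, σ² = 26.59² = 707.0281. Prior precision 1/σ₀² = 1/430.5625; data precision n/σ² = 3/707.0281.
w = (n/σ²)/(1/σ₀² + n/σ²) = n·σ₀²/(σ² + n·σ₀²) = 3·430.5625/(707.0281 + 3·430.5625) = 1291.6875/1998.7156 = 0.6463.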